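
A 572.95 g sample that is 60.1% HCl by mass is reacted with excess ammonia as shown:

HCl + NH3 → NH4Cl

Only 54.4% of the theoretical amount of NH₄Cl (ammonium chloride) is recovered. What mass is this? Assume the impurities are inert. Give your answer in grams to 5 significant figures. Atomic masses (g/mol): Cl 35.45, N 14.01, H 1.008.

Pure HCl available = 572.95 g × 0.601 = 344.343 g.
M(HCl) = 1.008 + 35.45 = 36.458 g/mol.
M(NH4Cl) = 14.01 + 4(1.008) + 35.45 = 53.492 g/mol.
n(HCl) = 344.343 g / 36.458 g/mol = 9.44492 mol.
From the equation the HCl:NH4Cl mole ratio is 1:1, so n(NH4Cl) = 9.44492 × 1/1 = 9.44492 mol.
Mass of NH4Cl = 9.44492 mol × 53.492 g/mol = 505.228 g.
Actual mass collected = 505.228 g × 0.544 = 274.844 g.

274.84 g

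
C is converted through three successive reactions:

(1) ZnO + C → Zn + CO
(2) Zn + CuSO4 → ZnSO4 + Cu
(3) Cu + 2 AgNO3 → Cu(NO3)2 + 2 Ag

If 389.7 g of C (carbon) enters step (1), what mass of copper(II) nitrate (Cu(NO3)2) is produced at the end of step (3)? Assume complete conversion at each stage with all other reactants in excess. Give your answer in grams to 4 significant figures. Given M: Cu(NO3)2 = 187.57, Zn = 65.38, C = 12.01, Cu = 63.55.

n(C) = 389.7 / 12.01 = 32.448 mol.
Reaction (1): C→Zn ratio 1:1 ⇒ n(Zn) = 32.448 mol.
Reaction (2): Zn→Cu ratio 1:1 ⇒ n(Cu) = 32.448 mol.
Reaction (3): Cu→Cu(NO3)2 ratio 1:1 ⇒ n(Cu(NO3)2) = 32.448 mol.
Mass of Cu(NO3)2 = 32.448 × 187.57 = 6086.3 g.

6086 g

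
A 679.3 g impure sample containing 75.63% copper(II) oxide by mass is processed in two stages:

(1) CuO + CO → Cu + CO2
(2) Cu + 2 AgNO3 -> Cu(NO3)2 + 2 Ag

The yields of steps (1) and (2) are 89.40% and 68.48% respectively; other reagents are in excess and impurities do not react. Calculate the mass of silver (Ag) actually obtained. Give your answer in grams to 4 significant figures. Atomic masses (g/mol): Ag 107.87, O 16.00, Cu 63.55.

853.0 g

Pure CuO = 679.3 × 0.7563 = 513.75 g.
M(CuO) = 63.55 + 16.00 = 79.55 g/mol.
M(Ag) = 107.87 g/mol.
n(CuO) = 513.75 / 79.55 = 6.4583 mol.
Step 1 (CuO:Cu = 1:1): theoretical n(Cu) = 6.4583 mol; at 89.40% yield, n(Cu) = 5.7737 mol.
Step 2 (Cu:Ag = 1:2): theoretical n(Ag) = 11.547 mol, so theoretical mass = 11.547 × 107.87 = 1245.6 g.
At 68.48% yield, actual mass of Ag = 1245.6 × 0.6848 = 853.00 g.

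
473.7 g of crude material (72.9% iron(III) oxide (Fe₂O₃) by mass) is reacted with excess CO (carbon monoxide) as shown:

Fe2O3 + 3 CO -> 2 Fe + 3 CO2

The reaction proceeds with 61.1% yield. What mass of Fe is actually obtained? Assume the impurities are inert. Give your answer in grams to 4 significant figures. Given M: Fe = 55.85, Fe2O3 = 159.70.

147.6 g

Pure Fe2O3 available = 473.7 g × 0.729 = 345.33 g.
n(Fe2O3) = 345.33 g / 159.70 g/mol = 2.1624 mol.
From the equation the Fe2O3:Fe mole ratio is 1:2, so n(Fe) = 2.1624 × 2/1 = 4.3247 mol.
Mass of Fe = 4.3247 mol × 55.85 g/mol = 241.53 g.
Actual mass collected = 241.53 g × 0.611 = 147.58 g.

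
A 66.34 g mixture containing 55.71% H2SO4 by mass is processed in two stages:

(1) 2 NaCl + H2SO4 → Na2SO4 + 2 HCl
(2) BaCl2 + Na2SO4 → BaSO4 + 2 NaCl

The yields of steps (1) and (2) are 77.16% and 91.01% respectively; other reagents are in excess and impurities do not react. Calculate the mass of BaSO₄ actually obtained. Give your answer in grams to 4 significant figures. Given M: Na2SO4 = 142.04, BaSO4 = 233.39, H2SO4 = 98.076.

61.76 g

Pure H2SO4 = 66.34 × 0.5571 = 36.958 g.
n(H2SO4) = 36.958 / 98.076 = 0.37683 mol.
Step 1 (H2SO4:Na2SO4 = 1:1): theoretical n(Na2SO4) = 0.37683 mol; at 77.16% yield, n(Na2SO4) = 0.29076 mol.
Step 2 (Na2SO4:BaSO4 = 1:1): theoretical n(BaSO4) = 0.29076 mol, so theoretical mass = 0.29076 × 233.39 = 67.861 g.
At 91.01% yield, actual mass of BaSO4 = 67.861 × 0.9101 = 61.760 g.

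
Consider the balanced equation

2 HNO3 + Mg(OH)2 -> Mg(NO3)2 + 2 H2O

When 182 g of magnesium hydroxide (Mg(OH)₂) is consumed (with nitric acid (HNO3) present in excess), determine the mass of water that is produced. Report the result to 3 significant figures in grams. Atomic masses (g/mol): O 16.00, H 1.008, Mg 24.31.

M(Mg(OH)2) = 24.31 + 2(16.00) + 2(1.008) = 58.326 g/mol.
M(H2O) = 2(1.008) + 16.00 = 18.016 g/mol.
n(Mg(OH)2) = 182.0 g / 58.326 g/mol = 3.120 mol.
From the equation the Mg(OH)2:H2O mole ratio is 1:2, so n(H2O) = 3.120 × 2/1 = 6.241 mol.
Mass of H2O = 6.241 mol × 18.016 g/mol = 112.4 g.

112 g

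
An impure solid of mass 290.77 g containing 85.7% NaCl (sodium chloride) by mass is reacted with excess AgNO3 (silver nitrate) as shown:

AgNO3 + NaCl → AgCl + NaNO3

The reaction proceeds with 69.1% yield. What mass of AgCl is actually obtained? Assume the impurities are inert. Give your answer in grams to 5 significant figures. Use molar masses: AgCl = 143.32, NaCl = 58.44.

Pure NaCl available = 290.77 g × 0.857 = 249.190 g.
n(NaCl) = 249.190 g / 58.44 g/mol = 4.26403 mol.
From the equation the NaCl:AgCl mole ratio is 1:1, so n(AgCl) = 4.26403 × 1/1 = 4.26403 mol.
Mass of AgCl = 4.26403 mol × 143.32 g/mol = 611.121 g.
Actual mass collected = 611.121 g × 0.691 = 422.284 g.

422.28 g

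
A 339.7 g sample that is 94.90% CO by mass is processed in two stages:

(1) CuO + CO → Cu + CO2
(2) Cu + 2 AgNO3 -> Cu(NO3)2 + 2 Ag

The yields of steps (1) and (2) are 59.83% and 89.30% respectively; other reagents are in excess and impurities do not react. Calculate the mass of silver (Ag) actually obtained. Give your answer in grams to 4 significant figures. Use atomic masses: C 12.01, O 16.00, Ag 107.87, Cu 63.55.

1327 g

Pure CO = 339.7 × 0.9490 = 322.38 g.
M(CO) = 12.01 + 16.00 = 28.01 g/mol.
M(Ag) = 107.87 g/mol.
n(CO) = 322.38 / 28.01 = 11.509 mol.
Step 1 (CO:Cu = 1:1): theoretical n(Cu) = 11.509 mol; at 59.83% yield, n(Cu) = 6.8860 mol.
Step 2 (Cu:Ag = 1:2): theoretical n(Ag) = 13.772 mol, so theoretical mass = 13.772 × 107.87 = 1485.6 g.
At 89.30% yield, actual mass of Ag = 1485.6 × 0.8930 = 1326.6 g.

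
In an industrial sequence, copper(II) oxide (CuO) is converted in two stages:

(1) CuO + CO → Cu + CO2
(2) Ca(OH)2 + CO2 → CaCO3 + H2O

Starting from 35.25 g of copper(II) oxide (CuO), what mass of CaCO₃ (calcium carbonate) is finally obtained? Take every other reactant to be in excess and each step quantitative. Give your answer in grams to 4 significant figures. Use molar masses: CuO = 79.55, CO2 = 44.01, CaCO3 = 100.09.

44.35 g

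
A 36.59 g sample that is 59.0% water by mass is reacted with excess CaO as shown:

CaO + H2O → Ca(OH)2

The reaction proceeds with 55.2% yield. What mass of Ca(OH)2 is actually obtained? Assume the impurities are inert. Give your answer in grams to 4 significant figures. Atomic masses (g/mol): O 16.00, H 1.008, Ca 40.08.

49.01 g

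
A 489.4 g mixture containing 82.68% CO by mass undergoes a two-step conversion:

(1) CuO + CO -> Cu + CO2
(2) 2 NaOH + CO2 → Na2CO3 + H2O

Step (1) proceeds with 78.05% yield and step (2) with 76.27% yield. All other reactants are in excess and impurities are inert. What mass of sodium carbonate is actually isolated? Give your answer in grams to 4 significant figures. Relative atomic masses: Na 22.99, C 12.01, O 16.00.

911.5 g

Pure CO = 489.4 × 0.8268 = 404.64 g.
M(CO) = 12.01 + 16.00 = 28.01 g/mol.
M(Na2CO3) = 2(22.99) + 12.01 + 3(16.00) = 105.99 g/mol.
n(CO) = 404.64 / 28.01 = 14.446 mol.
Step 1 (CO:CO2 = 1:1): theoretical n(CO2) = 14.446 mol; at 78.05% yield, n(CO2) = 11.275 mol.
Step 2 (CO2:Na2CO3 = 1:1): theoretical n(Na2CO3) = 11.275 mol, so theoretical mass = 11.275 × 105.99 = 1195.1 g.
At 76.27% yield, actual mass of Na2CO3 = 1195.1 × 0.7627 = 911.47 g.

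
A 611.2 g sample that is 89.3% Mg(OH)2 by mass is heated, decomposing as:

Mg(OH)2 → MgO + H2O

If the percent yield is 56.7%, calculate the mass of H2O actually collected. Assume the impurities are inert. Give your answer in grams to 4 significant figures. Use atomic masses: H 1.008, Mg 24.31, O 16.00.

Pure Mg(OH)2 available = 611.2 g × 0.893 = 545.80 g.
M(Mg(OH)2) = 24.31 + 2(16.00) + 2(1.008) = 58.326 g/mol.
M(H2O) = 2(1.008) + 16.00 = 18.016 g/mol.
n(Mg(OH)2) = 545.80 g / 58.326 g/mol = 9.3578 mol.
From the equation the Mg(OH)2:H2O mole ratio is 1:1, so n(H2O) = 9.3578 × 1/1 = 9.3578 mol.
Mass of H2O = 9.3578 mol × 18.016 g/mol = 168.59 g.
Actual mass collected = 168.59 g × 0.567 = 95.590 g.

95.59 g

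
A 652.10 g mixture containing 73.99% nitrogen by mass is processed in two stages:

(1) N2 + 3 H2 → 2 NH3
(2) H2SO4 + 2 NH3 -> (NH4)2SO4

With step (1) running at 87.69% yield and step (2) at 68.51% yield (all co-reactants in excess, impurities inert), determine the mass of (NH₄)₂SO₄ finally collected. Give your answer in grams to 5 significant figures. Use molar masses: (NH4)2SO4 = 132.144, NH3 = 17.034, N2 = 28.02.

Pure N2 = 652.10 × 0.7399 = 482.489 g.
n(N2) = 482.489 / 28.02 = 17.2194 mol.
Step 1 (N2:NH3 = 1:2): theoretical n(NH3) = 34.4389 mol; at 87.69% yield, n(NH3) = 30.1995 mol.
Step 2 (NH3:(NH4)2SO4 = 2:1): theoretical n((NH4)2SO4) = 15.0997 mol, so theoretical mass = 15.0997 × 132.144 = 1995.34 g.
At 68.51% yield, actual mass of (NH4)2SO4 = 1995.34 × 0.6851 = 1367.01 g.

1367.0 g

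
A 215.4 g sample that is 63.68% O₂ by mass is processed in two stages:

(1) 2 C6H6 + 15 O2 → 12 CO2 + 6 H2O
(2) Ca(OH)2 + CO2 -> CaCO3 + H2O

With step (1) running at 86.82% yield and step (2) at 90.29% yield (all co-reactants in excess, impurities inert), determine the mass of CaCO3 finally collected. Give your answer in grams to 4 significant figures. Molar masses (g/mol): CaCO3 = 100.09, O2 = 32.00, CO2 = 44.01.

269.1 g

Pure O2 = 215.4 × 0.6368 = 137.17 g.
n(O2) = 137.17 / 32.00 = 4.2865 mol.
Step 1 (O2:CO2 = 15:12): theoretical n(CO2) = 3.4292 mol; at 86.82% yield, n(CO2) = 2.9772 mol.
Step 2 (CO2:CaCO3 = 1:1): theoretical n(CaCO3) = 2.9772 mol, so theoretical mass = 2.9772 × 100.09 = 297.99 g.
At 90.29% yield, actual mass of CaCO3 = 297.99 × 0.9029 = 269.05 g.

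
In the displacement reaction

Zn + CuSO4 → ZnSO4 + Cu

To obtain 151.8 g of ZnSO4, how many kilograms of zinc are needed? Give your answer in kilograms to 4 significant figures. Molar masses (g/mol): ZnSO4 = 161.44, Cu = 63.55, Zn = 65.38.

0.06148 kg

n(ZnSO4) = 151.80 g / 161.44 g/mol = 0.94029 mol.
From the equation the ZnSO4:Zn mole ratio is 1:1, so n(Zn) = 0.94029 × 1/1 = 0.94029 mol.
Mass of Zn = 0.94029 mol × 65.38 g/mol = 61.476 g.
Converting to kg: 61.476 g = 0.06148 kg.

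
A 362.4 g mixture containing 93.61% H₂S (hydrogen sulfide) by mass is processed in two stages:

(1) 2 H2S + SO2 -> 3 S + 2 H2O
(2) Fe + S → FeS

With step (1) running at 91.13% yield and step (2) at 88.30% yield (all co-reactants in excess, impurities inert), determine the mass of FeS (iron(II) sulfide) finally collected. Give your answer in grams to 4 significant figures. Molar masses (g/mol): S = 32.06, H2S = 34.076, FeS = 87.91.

Pure H2S = 362.4 × 0.9361 = 339.24 g.
n(H2S) = 339.24 / 34.076 = 9.9555 mol.
Step 1 (H2S:S = 2:3): theoretical n(S) = 14.933 mol; at 91.13% yield, n(S) = 13.609 mol.
Step 2 (S:FeS = 1:1): theoretical n(FeS) = 13.609 mol, so theoretical mass = 13.609 × 87.91 = 1196.3 g.
At 88.30% yield, actual mass of FeS = 1196.3 × 0.8830 = 1056.4 g.

1056 g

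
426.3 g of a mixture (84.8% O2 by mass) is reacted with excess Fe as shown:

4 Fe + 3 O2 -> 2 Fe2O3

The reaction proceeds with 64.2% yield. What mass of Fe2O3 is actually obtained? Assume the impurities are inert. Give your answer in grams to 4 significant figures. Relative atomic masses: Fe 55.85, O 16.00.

Pure O2 available = 426.3 g × 0.848 = 361.50 g.
M(O2) = 2(16.00) = 32.00 g/mol.
M(Fe2O3) = 2(55.85) + 3(16.00) = 159.70 g/mol.
n(O2) = 361.50 g / 32.00 g/mol = 11.297 mol.
From the equation the O2:Fe2O3 mole ratio is 3:2, so n(Fe2O3) = 11.297 × 2/3 = 7.5313 mol.
Mass of Fe2O3 = 7.5313 mol × 159.70 g/mol = 1202.7 g.
Actual mass collected = 1202.7 g × 0.642 = 772.16 g.

772.2 g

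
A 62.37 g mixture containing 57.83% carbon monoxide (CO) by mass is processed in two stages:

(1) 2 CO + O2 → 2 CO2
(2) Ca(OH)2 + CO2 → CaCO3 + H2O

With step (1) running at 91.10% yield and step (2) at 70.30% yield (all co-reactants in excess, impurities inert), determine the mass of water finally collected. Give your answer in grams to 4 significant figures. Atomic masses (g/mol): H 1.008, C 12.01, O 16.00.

Pure CO = 62.37 × 0.5783 = 36.069 g.
M(CO) = 12.01 + 16.00 = 28.01 g/mol.
M(H2O) = 2(1.008) + 16.00 = 18.016 g/mol.
n(CO) = 36.069 / 28.01 = 1.2877 mol.
Step 1 (CO:CO2 = 2:2): theoretical n(CO2) = 1.2877 mol; at 91.10% yield, n(CO2) = 1.1731 mol.
Step 2 (CO2:H2O = 1:1): theoretical n(H2O) = 1.1731 mol, so theoretical mass = 1.1731 × 18.016 = 21.135 g.
At 70.30% yield, actual mass of H2O = 21.135 × 0.7030 = 14.858 g.

14.86 g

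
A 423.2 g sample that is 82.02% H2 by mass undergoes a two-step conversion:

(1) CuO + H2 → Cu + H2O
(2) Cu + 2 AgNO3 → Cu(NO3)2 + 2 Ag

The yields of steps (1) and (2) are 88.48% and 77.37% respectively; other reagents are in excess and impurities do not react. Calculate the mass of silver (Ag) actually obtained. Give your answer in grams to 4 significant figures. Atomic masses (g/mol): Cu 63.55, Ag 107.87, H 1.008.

25430 g

Pure H2 = 423.2 × 0.8202 = 347.11 g.
M(H2) = 2(1.008) = 2.016 g/mol.
M(Ag) = 107.87 g/mol.
n(H2) = 347.11 / 2.016 = 172.18 mol.
Step 1 (H2:Cu = 1:1): theoretical n(Cu) = 172.18 mol; at 88.48% yield, n(Cu) = 152.34 mol.
Step 2 (Cu:Ag = 1:2): theoretical n(Ag) = 304.68 mol, so theoretical mass = 304.68 × 107.87 = 32866 g.
At 77.37% yield, actual mass of Ag = 32866 × 0.7737 = 25429 g.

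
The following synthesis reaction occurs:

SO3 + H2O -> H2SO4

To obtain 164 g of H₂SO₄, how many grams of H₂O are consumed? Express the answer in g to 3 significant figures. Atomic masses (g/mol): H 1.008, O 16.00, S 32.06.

30.1 g

M(H2SO4) = 2(1.008) + 32.06 + 4(16.00) = 98.076 g/mol.
M(H2O) = 2(1.008) + 16.00 = 18.016 g/mol.
n(H2SO4) = 164.0 g / 98.076 g/mol = 1.672 mol.
From the equation the H2SO4:H2O mole ratio is 1:1, so n(H2O) = 1.672 × 1/1 = 1.672 mol.
Mass of H2O = 1.672 mol × 18.016 g/mol = 30.13 g.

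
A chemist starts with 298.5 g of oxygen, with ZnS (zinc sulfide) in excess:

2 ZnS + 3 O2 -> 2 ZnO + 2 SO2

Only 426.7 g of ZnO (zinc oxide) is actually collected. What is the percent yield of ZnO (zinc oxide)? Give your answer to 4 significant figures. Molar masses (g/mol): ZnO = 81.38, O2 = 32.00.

n(O2) = 298.50 g / 32.00 g/mol = 9.3281 mol.
From the equation the O2:ZnO mole ratio is 3:2, so n(ZnO) = 9.3281 × 2/3 = 6.2188 mol.
Mass of ZnO = 6.2188 mol × 81.38 g/mol = 506.08 g.
This is the theoretical yield. Percent yield = 426.7 g / 506.08 g × 100% = 84.314%.

84.31 %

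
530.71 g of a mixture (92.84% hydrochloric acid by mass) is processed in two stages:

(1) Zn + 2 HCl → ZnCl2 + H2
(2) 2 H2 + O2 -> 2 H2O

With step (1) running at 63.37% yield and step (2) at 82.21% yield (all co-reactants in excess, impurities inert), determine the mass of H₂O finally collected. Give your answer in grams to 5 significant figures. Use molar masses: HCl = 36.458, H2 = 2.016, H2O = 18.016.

Pure HCl = 530.71 × 0.9284 = 492.711 g.
n(HCl) = 492.711 / 36.458 = 13.5145 mol.
Step 1 (HCl:H2 = 2:1): theoretical n(H2) = 6.75724 mol; at 63.37% yield, n(H2) = 4.28207 mol.
Step 2 (H2:H2O = 2:2): theoretical n(H2O) = 4.28207 mol, so theoretical mass = 4.28207 × 18.016 = 77.1457 g.
At 82.21% yield, actual mass of H2O = 77.1457 × 0.8221 = 63.4215 g.

63.421 g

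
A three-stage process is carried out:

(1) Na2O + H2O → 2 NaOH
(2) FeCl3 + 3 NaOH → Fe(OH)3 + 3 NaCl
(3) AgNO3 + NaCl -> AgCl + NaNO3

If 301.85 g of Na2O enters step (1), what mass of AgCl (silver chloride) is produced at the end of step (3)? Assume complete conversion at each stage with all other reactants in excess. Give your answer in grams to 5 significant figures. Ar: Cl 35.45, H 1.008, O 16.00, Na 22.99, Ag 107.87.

M(Na2O) = 2(22.99) + 16.00 = 61.98 g/mol.
M(AgCl) = 107.87 + 35.45 = 143.32 g/mol.
n(Na2O) = 301.85 / 61.98 = 4.87012 mol.
Reaction (1): Na2O→NaOH ratio 1:2 ⇒ n(NaOH) = 9.74024 mol.
Reaction (2): NaOH→NaCl ratio 3:3 ⇒ n(NaCl) = 9.74024 mol.
Reaction (3): NaCl→AgCl ratio 1:1 ⇒ n(AgCl) = 9.74024 mol.
Mass of AgCl = 9.74024 × 143.32 = 1395.97 g.

1396.0 g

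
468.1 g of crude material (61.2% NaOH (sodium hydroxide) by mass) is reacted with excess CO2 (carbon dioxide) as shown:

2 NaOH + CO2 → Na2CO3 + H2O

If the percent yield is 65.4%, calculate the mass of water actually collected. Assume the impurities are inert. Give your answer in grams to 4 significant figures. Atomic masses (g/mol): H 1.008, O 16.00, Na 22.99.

42.19 g

Pure NaOH available = 468.1 g × 0.612 = 286.48 g.
M(NaOH) = 22.99 + 16.00 + 1.008 = 39.998 g/mol.
M(H2O) = 2(1.008) + 16.00 = 18.016 g/mol.
n(NaOH) = 286.48 g / 39.998 g/mol = 7.1623 mol.
From the equation the NaOH:H2O mole ratio is 2:1, so n(H2O) = 7.1623 × 1/2 = 3.5811 mol.
Mass of H2O = 3.5811 mol × 18.016 g/mol = 64.518 g.
Actual mass collected = 64.518 g × 0.654 = 42.195 g.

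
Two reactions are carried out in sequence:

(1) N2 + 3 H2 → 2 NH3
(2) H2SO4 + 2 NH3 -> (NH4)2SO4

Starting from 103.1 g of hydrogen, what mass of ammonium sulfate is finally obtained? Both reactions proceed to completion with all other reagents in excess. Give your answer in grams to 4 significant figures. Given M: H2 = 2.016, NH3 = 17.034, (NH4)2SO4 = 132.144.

n(H2) = 103.10 / 2.016 = 51.141 mol.
Step 1 gives a 3:2 ratio of H2 to NH3, so n(NH3) = 34.094 mol.
In step 2 the NH3:(NH4)2SO4 ratio is 2:1, so n((NH4)2SO4) = 17.047 mol.
Mass of (NH4)2SO4 = 17.047 × 132.144 = 2252.7 g.

2253 g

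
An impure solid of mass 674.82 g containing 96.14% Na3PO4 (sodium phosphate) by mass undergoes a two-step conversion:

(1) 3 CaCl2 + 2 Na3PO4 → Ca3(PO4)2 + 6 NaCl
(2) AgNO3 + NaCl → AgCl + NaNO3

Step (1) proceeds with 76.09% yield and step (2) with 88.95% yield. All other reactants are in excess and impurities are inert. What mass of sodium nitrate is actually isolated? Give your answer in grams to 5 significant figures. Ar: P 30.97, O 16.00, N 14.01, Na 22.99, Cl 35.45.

683.00 g

Pure Na3PO4 = 674.82 × 0.9614 = 648.772 g.
M(Na3PO4) = 3(22.99) + 30.97 + 4(16.00) = 163.94 g/mol.
M(NaNO3) = 22.99 + 14.01 + 3(16.00) = 85.00 g/mol.
n(Na3PO4) = 648.772 / 163.94 = 3.95737 mol.
Step 1 (Na3PO4:NaCl = 2:6): theoretical n(NaCl) = 11.8721 mol; at 76.09% yield, n(NaCl) = 9.03350 mol.
Step 2 (NaCl:NaNO3 = 1:1): theoretical n(NaNO3) = 9.03350 mol, so theoretical mass = 9.03350 × 85.00 = 767.847 g.
At 88.95% yield, actual mass of NaNO3 = 767.847 × 0.8895 = 683.000 g.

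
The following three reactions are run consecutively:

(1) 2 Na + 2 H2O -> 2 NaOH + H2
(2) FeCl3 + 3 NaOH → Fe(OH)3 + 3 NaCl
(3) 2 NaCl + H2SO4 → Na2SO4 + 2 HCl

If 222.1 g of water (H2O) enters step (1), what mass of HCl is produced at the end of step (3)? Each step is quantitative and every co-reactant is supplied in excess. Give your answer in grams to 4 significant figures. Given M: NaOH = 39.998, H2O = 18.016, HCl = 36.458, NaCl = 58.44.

449.5 g

n(H2O) = 222.1 / 18.016 = 12.328 mol.
Reaction (1): H2O→NaOH ratio 2:2 ⇒ n(NaOH) = 12.328 mol.
Reaction (2): NaOH→NaCl ratio 3:3 ⇒ n(NaCl) = 12.328 mol.
Reaction (3): NaCl→HCl ratio 2:2 ⇒ n(HCl) = 12.328 mol.
Mass of HCl = 12.328 × 36.458 = 449.45 g.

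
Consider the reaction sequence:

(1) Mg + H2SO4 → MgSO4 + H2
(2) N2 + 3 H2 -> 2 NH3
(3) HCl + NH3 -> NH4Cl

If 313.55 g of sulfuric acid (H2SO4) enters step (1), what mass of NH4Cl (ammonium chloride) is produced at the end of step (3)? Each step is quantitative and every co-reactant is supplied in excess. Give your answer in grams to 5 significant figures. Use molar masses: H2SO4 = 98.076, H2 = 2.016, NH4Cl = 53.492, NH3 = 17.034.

114.01 g

n(H2SO4) = 313.55 / 98.076 = 3.19701 mol.
Reaction (1): H2SO4→H2 ratio 1:1 ⇒ n(H2) = 3.19701 mol.
Reaction (2): H2→NH3 ratio 3:2 ⇒ n(NH3) = 2.13134 mol.
Reaction (3): NH3→NH4Cl ratio 1:1 ⇒ n(NH4Cl) = 2.13134 mol.
Mass of NH4Cl = 2.13134 × 53.492 = 114.010 g.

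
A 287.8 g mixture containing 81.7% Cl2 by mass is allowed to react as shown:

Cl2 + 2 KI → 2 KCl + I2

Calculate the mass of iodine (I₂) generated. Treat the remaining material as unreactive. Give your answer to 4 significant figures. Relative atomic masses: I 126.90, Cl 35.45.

841.7 g

Mass of pure Cl2 = 287.8 g × 0.817 = 235.13 g.
M(Cl2) = 2(35.45) = 70.90 g/mol.
M(I2) = 2(126.90) = 253.80 g/mol.
n(Cl2) = 235.13 g / 70.90 g/mol = 3.3164 mol.
From the equation the Cl2:I2 mole ratio is 1:1, so n(I2) = 3.3164 × 1/1 = 3.3164 mol.
Mass of I2 = 3.3164 mol × 253.80 g/mol = 841.70 g.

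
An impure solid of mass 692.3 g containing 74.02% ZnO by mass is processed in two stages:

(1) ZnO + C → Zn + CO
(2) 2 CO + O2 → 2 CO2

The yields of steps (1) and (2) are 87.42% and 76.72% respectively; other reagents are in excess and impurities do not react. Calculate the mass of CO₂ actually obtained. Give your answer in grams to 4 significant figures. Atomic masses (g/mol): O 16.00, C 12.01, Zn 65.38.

Pure ZnO = 692.3 × 0.7402 = 512.44 g.
M(ZnO) = 65.38 + 16.00 = 81.38 g/mol.
M(CO2) = 12.01 + 2(16.00) = 44.01 g/mol.
n(ZnO) = 512.44 / 81.38 = 6.2969 mol.
Step 1 (ZnO:CO = 1:1): theoretical n(CO) = 6.2969 mol; at 87.42% yield, n(CO) = 5.5047 mol.
Step 2 (CO:CO2 = 2:2): theoretical n(CO2) = 5.5047 mol, so theoretical mass = 5.5047 × 44.01 = 242.26 g.
At 76.72% yield, actual mass of CO2 = 242.26 × 0.7672 = 185.86 g.

185.9 g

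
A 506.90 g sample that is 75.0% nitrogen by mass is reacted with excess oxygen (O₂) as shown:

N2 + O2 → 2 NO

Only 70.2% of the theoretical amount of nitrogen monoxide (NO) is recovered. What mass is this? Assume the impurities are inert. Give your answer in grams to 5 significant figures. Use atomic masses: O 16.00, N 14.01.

571.67 g

Pure N2 available = 506.90 g × 0.750 = 380.175 g.
M(N2) = 2(14.01) = 28.02 g/mol.
M(NO) = 14.01 + 16.00 = 30.01 g/mol.
n(N2) = 380.175 g / 28.02 g/mol = 13.5680 mol.
From the equation the N2:NO mole ratio is 1:2, so n(NO) = 13.5680 × 2/1 = 27.1360 mol.
Mass of NO = 27.1360 mol × 30.01 g/mol = 814.351 g.
Actual mass collected = 814.351 g × 0.702 = 571.674 g.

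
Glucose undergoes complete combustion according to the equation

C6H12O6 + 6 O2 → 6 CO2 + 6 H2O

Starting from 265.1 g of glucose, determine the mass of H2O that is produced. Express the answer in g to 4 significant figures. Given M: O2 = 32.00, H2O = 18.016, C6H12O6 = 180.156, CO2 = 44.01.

n(C6H12O6) = 265.10 g / 180.156 g/mol = 1.4715 mol.
From the equation the C6H12O6:H2O mole ratio is 1:6, so n(H2O) = 1.4715 × 6/1 = 8.8290 mol.
Mass of H2O = 8.8290 mol × 18.016 g/mol = 159.06 g.

159.1 g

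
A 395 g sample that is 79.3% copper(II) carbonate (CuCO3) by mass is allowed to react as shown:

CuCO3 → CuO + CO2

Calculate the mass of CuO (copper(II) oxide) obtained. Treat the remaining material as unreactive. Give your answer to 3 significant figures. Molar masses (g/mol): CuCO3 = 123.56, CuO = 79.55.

202 g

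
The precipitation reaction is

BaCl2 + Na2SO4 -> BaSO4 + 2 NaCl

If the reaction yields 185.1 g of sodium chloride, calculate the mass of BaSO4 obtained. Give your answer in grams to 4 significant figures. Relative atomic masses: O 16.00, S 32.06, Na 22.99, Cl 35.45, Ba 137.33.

369.6 g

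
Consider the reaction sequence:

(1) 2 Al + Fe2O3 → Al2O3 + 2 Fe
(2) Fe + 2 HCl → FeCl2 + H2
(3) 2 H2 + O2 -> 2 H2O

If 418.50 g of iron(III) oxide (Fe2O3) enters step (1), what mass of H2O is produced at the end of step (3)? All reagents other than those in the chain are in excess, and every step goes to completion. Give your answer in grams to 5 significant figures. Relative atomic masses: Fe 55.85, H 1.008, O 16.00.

M(Fe2O3) = 2(55.85) + 3(16.00) = 159.70 g/mol.
M(H2O) = 2(1.008) + 16.00 = 18.016 g/mol.
n(Fe2O3) = 418.50 / 159.70 = 2.62054 mol.
Reaction (1): Fe2O3→Fe ratio 1:2 ⇒ n(Fe) = 5.24108 mol.
Reaction (2): Fe→H2 ratio 1:1 ⇒ n(H2) = 5.24108 mol.
Reaction (3): H2→H2O ratio 2:2 ⇒ n(H2O) = 5.24108 mol.
Mass of H2O = 5.24108 × 18.016 = 94.4232 g.

94.423 g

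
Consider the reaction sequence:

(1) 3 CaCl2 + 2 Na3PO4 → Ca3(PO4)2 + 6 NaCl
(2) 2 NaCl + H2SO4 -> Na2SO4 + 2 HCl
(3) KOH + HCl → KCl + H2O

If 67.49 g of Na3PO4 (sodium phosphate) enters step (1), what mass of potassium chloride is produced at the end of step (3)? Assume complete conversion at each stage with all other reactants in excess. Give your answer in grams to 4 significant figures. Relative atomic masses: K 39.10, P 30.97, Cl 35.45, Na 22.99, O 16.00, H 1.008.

M(Na3PO4) = 3(22.99) + 30.97 + 4(16.00) = 163.94 g/mol.
M(KCl) = 39.10 + 35.45 = 74.55 g/mol.
n(Na3PO4) = 67.49 / 163.94 = 0.41168 mol.
Reaction (1): Na3PO4→NaCl ratio 2:6 ⇒ n(NaCl) = 1.2350 mol.
Reaction (2): NaCl→HCl ratio 2:2 ⇒ n(HCl) = 1.2350 mol.
Reaction (3): HCl→KCl ratio 1:1 ⇒ n(KCl) = 1.2350 mol.
Mass of KCl = 1.2350 × 74.55 = 92.071 g.

92.07 g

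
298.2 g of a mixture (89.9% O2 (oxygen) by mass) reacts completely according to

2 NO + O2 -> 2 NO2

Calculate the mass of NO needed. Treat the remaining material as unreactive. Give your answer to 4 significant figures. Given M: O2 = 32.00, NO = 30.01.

502.8 g

Mass of pure O2 = 298.2 g × 0.899 = 268.08 g.
n(O2) = 268.08 g / 32.00 g/mol = 8.3776 mol.
From the equation the O2:NO mole ratio is 1:2, so n(NO) = 8.3776 × 2/1 = 16.755 mol.
Mass of NO = 16.755 mol × 30.01 g/mol = 502.82 g.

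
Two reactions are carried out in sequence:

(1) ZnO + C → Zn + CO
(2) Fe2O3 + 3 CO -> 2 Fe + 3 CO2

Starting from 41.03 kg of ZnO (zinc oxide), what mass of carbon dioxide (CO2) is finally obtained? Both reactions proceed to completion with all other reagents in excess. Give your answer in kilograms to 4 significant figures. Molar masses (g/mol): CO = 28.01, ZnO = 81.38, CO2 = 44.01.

41.03 kg = 41030 g.
n(ZnO) = 41030 / 81.38 = 504.18 mol.
Step 1 gives a 1:1 ratio of ZnO to CO, so n(CO) = 504.18 mol.
In step 2 the CO:CO2 ratio is 3:3, so n(CO2) = 504.18 mol.
Mass of CO2 = 504.18 × 44.01 = 22189 g = 22.19 kg.

22.19 kg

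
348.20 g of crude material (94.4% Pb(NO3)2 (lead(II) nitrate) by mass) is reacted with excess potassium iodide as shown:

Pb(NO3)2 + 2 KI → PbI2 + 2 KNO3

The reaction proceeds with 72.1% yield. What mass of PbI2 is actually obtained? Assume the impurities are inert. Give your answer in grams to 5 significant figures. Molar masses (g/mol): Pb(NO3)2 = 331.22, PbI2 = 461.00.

329.85 g

Pure Pb(NO3)2 available = 348.20 g × 0.944 = 328.701 g.
n(Pb(NO3)2) = 328.701 g / 331.22 g/mol = 0.992394 mol.
From the equation the Pb(NO3)2:PbI2 mole ratio is 1:1, so n(PbI2) = 0.992394 × 1/1 = 0.992394 mol.
Mass of PbI2 = 0.992394 mol × 461.00 g/mol = 457.494 g.
Actual mass collected = 457.494 g × 0.721 = 329.853 g.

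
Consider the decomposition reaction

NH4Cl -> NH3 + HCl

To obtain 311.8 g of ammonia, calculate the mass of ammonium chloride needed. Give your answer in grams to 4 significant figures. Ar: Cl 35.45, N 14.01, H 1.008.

979.1 g

M(NH3) = 14.01 + 3(1.008) = 17.034 g/mol.
M(NH4Cl) = 14.01 + 4(1.008) + 35.45 = 53.492 g/mol.
n(NH3) = 311.80 g / 17.034 g/mol = 18.305 mol.
From the equation the NH3:NH4Cl mole ratio is 1:1, so n(NH4Cl) = 18.305 × 1/1 = 18.305 mol.
Mass of NH4Cl = 18.305 mol × 53.492 g/mol = 979.15 g.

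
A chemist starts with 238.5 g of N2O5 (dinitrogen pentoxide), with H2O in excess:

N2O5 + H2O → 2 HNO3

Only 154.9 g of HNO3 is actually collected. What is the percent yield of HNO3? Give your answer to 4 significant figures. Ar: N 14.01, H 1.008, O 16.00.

M(N2O5) = 2(14.01) + 5(16.00) = 108.02 g/mol.
M(HNO3) = 1.008 + 14.01 + 3(16.00) = 63.018 g/mol.
n(N2O5) = 238.50 g / 108.02 g/mol = 2.2079 mol.
From the equation the N2O5:HNO3 mole ratio is 1:2, so n(HNO3) = 2.2079 × 2/1 = 4.4158 mol.
Mass of HNO3 = 4.4158 mol × 63.018 g/mol = 278.28 g.
This is the theoretical yield. Percent yield = 154.9 g / 278.28 g × 100% = 55.664%.

55.66 %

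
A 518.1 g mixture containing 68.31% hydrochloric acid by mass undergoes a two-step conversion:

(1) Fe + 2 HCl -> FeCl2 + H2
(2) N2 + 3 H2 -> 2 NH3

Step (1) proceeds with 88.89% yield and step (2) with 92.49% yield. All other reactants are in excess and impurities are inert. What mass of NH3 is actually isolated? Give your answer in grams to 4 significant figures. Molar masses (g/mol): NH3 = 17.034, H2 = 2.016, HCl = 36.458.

Pure HCl = 518.1 × 0.6831 = 353.91 g.
n(HCl) = 353.91 / 36.458 = 9.7074 mol.
Step 1 (HCl:H2 = 2:1): theoretical n(H2) = 4.8537 mol; at 88.89% yield, n(H2) = 4.3145 mol.
Step 2 (H2:NH3 = 3:2): theoretical n(NH3) = 2.8763 mol, so theoretical mass = 2.8763 × 17.034 = 48.995 g.
At 92.49% yield, actual mass of NH3 = 48.995 × 0.9249 = 45.316 g.

45.32 g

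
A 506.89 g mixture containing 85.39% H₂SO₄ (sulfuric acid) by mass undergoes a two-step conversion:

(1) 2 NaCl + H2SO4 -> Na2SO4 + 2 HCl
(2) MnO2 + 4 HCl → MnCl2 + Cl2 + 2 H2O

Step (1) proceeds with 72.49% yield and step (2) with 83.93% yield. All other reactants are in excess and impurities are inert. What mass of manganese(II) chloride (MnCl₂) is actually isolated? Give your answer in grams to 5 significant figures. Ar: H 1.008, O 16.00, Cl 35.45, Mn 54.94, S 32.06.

168.94 g

Pure H2SO4 = 506.89 × 0.8539 = 432.833 g.
M(H2SO4) = 2(1.008) + 32.06 + 4(16.00) = 98.076 g/mol.
M(MnCl2) = 54.94 + 2(35.45) = 125.84 g/mol.
n(H2SO4) = 432.833 / 98.076 = 4.41324 mol.
Step 1 (H2SO4:HCl = 1:2): theoretical n(HCl) = 8.82649 mol; at 72.49% yield, n(HCl) = 6.39832 mol.
Step 2 (HCl:MnCl2 = 4:1): theoretical n(MnCl2) = 1.59958 mol, so theoretical mass = 1.59958 × 125.84 = 201.291 g.
At 83.93% yield, actual mass of MnCl2 = 201.291 × 0.8393 = 168.944 g.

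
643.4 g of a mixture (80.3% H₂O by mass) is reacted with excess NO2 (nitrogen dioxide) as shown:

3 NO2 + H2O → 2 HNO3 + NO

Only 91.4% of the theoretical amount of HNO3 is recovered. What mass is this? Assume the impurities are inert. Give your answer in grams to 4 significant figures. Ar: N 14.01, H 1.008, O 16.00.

3304 g

Pure H2O available = 643.4 g × 0.803 = 516.65 g.
M(H2O) = 2(1.008) + 16.00 = 18.016 g/mol.
M(HNO3) = 1.008 + 14.01 + 3(16.00) = 63.018 g/mol.
n(H2O) = 516.65 g / 18.016 g/mol = 28.677 mol.
From the equation the H2O:HNO3 mole ratio is 1:2, so n(HNO3) = 28.677 × 2/1 = 57.355 mol.
Mass of HNO3 = 57.355 mol × 63.018 g/mol = 3614.4 g.
Actual mass collected = 3614.4 g × 0.914 = 3303.5 g.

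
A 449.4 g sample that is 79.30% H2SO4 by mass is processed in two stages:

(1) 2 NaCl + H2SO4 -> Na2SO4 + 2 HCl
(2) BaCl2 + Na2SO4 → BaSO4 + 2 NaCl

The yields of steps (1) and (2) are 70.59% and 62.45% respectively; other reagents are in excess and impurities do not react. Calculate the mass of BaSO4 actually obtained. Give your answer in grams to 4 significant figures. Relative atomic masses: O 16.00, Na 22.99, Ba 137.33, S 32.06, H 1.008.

Pure H2SO4 = 449.4 × 0.7930 = 356.37 g.
M(H2SO4) = 2(1.008) + 32.06 + 4(16.00) = 98.076 g/mol.
M(BaSO4) = 137.33 + 32.06 + 4(16.00) = 233.39 g/mol.
n(H2SO4) = 356.37 / 98.076 = 3.6337 mol.
Step 1 (H2SO4:Na2SO4 = 1:1): theoretical n(Na2SO4) = 3.6337 mol; at 70.59% yield, n(Na2SO4) = 2.5650 mol.
Step 2 (Na2SO4:BaSO4 = 1:1): theoretical n(BaSO4) = 2.5650 mol, so theoretical mass = 2.5650 × 233.39 = 598.64 g.
At 62.45% yield, actual mass of BaSO4 = 598.64 × 0.6245 = 373.85 g.

373.9 g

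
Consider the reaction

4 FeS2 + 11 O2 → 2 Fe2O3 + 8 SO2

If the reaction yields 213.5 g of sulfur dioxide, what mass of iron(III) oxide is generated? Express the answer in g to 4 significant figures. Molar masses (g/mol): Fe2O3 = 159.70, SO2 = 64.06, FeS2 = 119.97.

n(SO2) = 213.50 g / 64.06 g/mol = 3.3328 mol.
From the equation the SO2:Fe2O3 mole ratio is 8:2, so n(Fe2O3) = 3.3328 × 2/8 = 0.83320 mol.
Mass of Fe2O3 = 0.83320 mol × 159.70 g/mol = 133.06 g.

133.1 g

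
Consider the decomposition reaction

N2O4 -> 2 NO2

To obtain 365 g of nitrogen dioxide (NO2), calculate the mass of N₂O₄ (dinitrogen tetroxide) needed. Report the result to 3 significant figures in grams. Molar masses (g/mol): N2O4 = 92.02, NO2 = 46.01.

365 g

n(NO2) = 365.0 g / 46.01 g/mol = 7.933 mol.
From the equation the NO2:N2O4 mole ratio is 2:1, so n(N2O4) = 7.933 × 1/2 = 3.967 mol.
Mass of N2O4 = 3.967 mol × 92.02 g/mol = 365.0 g.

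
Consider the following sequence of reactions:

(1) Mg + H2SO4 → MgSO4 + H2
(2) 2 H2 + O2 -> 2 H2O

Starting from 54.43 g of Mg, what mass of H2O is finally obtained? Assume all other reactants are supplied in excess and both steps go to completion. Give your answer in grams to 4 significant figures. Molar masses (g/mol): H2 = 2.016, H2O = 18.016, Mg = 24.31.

40.34 g

n(Mg) = 54.430 / 24.31 = 2.2390 mol.
Step 1 gives a 1:1 ratio of Mg to H2, so n(H2) = 2.2390 mol.
In step 2 the H2:H2O ratio is 2:2, so n(H2O) = 2.2390 mol.
Mass of H2O = 2.2390 × 18.016 = 40.338 g.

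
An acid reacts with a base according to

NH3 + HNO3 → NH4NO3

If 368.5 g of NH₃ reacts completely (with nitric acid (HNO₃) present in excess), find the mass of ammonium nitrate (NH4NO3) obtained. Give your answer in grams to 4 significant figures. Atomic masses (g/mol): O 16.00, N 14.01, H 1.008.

1732 g

M(NH3) = 14.01 + 3(1.008) = 17.034 g/mol.
M(NH4NO3) = 2(14.01) + 4(1.008) + 3(16.00) = 80.052 g/mol.
n(NH3) = 368.50 g / 17.034 g/mol = 21.633 mol.
From the equation the NH3:NH4NO3 mole ratio is 1:1, so n(NH4NO3) = 21.633 × 1/1 = 21.633 mol.
Mass of NH4NO3 = 21.633 mol × 80.052 g/mol = 1731.8 g.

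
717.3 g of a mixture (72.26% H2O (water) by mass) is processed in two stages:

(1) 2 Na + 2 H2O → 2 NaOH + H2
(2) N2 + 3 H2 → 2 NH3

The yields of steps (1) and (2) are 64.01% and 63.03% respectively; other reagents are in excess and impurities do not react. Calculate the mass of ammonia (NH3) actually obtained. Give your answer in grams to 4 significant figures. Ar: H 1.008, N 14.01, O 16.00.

Pure H2O = 717.3 × 0.7226 = 518.32 g.
M(H2O) = 2(1.008) + 16.00 = 18.016 g/mol.
M(NH3) = 14.01 + 3(1.008) = 17.034 g/mol.
n(H2O) = 518.32 / 18.016 = 28.770 mol.
Step 1 (H2O:H2 = 2:1): theoretical n(H2) = 14.385 mol; at 64.01% yield, n(H2) = 9.2079 mol.
Step 2 (H2:NH3 = 3:2): theoretical n(NH3) = 6.1386 mol, so theoretical mass = 6.1386 × 17.034 = 104.56 g.
At 63.03% yield, actual mass of NH3 = 104.56 × 0.6303 = 65.907 g.

65.91 g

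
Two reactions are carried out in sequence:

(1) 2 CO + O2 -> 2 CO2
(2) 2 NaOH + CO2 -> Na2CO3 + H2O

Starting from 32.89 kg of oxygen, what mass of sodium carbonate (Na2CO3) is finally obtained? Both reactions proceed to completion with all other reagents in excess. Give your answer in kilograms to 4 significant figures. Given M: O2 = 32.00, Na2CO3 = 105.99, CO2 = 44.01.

32.89 kg = 32890 g.
n(O2) = 32890 / 32.00 = 1027.8 mol.
Step 1 gives a 1:2 ratio of O2 to CO2, so n(CO2) = 2055.6 mol.
In step 2 the CO2:Na2CO3 ratio is 1:1, so n(Na2CO3) = 2055.6 mol.
Mass of Na2CO3 = 2055.6 × 105.99 = 217880 g = 217.9 kg.

217.9 kg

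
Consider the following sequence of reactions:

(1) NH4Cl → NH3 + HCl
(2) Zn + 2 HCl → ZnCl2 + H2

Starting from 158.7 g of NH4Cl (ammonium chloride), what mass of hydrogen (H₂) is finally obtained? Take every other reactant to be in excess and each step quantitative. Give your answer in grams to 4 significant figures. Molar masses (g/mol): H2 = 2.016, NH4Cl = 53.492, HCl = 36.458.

n(NH4Cl) = 158.70 / 53.492 = 2.9668 mol.
Step 1 gives a 1:1 ratio of NH4Cl to HCl, so n(HCl) = 2.9668 mol.
In step 2 the HCl:H2 ratio is 2:1, so n(H2) = 1.4834 mol.
Mass of H2 = 1.4834 × 2.016 = 2.9905 g.

2.991 g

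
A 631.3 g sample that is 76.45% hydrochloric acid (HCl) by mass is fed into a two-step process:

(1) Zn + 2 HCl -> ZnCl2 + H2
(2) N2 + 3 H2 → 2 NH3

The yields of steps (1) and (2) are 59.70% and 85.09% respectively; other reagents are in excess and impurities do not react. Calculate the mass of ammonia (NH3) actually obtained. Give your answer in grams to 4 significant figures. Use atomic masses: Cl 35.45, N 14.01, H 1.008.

38.18 g

Pure HCl = 631.3 × 0.7645 = 482.63 g.
M(HCl) = 1.008 + 35.45 = 36.458 g/mol.
M(NH3) = 14.01 + 3(1.008) = 17.034 g/mol.
n(HCl) = 482.63 / 36.458 = 13.238 mol.
Step 1 (HCl:H2 = 2:1): theoretical n(H2) = 6.6190 mol; at 59.70% yield, n(H2) = 3.9515 mol.
Step 2 (H2:NH3 = 3:2): theoretical n(NH3) = 2.6344 mol, so theoretical mass = 2.6344 × 17.034 = 44.874 g.
At 85.09% yield, actual mass of NH3 = 44.874 × 0.8509 = 38.183 g.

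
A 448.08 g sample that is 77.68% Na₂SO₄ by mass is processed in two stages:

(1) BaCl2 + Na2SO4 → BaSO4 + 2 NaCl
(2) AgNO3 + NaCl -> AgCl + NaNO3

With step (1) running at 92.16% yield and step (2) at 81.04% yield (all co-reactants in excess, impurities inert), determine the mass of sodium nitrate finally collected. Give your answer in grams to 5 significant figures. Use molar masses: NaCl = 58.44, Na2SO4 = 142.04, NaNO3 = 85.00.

311.13 g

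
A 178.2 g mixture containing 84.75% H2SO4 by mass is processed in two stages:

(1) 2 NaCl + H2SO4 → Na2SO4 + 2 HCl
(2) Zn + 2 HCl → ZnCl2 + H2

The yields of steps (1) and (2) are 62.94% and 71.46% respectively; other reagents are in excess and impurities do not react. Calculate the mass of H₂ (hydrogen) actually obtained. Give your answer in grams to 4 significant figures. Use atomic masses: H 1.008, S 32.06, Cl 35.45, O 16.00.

Pure H2SO4 = 178.2 × 0.8475 = 151.02 g.
M(H2SO4) = 2(1.008) + 32.06 + 4(16.00) = 98.076 g/mol.
M(H2) = 2(1.008) = 2.016 g/mol.
n(H2SO4) = 151.02 / 98.076 = 1.5399 mol.
Step 1 (H2SO4:HCl = 1:2): theoretical n(HCl) = 3.0797 mol; at 62.94% yield, n(HCl) = 1.9384 mol.
Step 2 (HCl:H2 = 2:1): theoretical n(H2) = 0.96920 mol, so theoretical mass = 0.96920 × 2.016 = 1.9539 g.
At 71.46% yield, actual mass of H2 = 1.9539 × 0.7146 = 1.3963 g.

1.396 g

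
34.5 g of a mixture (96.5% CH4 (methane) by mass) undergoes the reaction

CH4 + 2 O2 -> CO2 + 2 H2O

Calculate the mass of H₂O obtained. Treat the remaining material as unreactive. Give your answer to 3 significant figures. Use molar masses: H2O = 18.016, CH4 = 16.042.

Mass of pure CH4 = 34.5 g × 0.965 = 33.29 g.
n(CH4) = 33.29 g / 16.042 g/mol = 2.075 mol.
From the equation the CH4:H2O mole ratio is 1:2, so n(H2O) = 2.075 × 2/1 = 4.151 mol.
Mass of H2O = 4.151 mol × 18.016 g/mol = 74.78 g.

74.8 g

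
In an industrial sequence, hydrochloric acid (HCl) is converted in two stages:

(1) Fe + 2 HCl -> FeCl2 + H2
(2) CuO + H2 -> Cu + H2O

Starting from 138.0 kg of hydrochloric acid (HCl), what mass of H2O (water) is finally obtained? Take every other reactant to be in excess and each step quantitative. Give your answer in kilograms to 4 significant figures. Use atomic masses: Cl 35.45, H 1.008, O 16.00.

34.10 kg

M(HCl) = 1.008 + 35.45 = 36.458 g/mol.
M(H2O) = 2(1.008) + 16.00 = 18.016 g/mol.
138.0 kg = 138000 g.
n(HCl) = 138000 / 36.458 = 3785.2 mol.
Step 1 gives a 2:1 ratio of HCl to H2, so n(H2) = 1892.6 mol.
In step 2 the H2:H2O ratio is 1:1, so n(H2O) = 1892.6 mol.
Mass of H2O = 1892.6 × 18.016 = 34097 g = 34.10 kg.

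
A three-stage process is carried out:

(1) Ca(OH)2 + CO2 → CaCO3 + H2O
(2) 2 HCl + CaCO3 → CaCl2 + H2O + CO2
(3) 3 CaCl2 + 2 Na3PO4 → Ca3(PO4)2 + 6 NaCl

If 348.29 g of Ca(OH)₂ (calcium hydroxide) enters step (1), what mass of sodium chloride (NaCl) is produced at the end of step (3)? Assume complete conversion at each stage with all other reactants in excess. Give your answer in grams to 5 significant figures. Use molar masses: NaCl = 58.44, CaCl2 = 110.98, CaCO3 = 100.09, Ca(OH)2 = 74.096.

n(Ca(OH)2) = 348.29 / 74.096 = 4.70052 mol.
Reaction (1): Ca(OH)2→CaCO3 ratio 1:1 ⇒ n(CaCO3) = 4.70052 mol.
Reaction (2): CaCO3→CaCl2 ratio 1:1 ⇒ n(CaCl2) = 4.70052 mol.
Reaction (3): CaCl2→NaCl ratio 3:6 ⇒ n(NaCl) = 9.40105 mol.
Mass of NaCl = 9.40105 × 58.44 = 549.397 g.

549.40 g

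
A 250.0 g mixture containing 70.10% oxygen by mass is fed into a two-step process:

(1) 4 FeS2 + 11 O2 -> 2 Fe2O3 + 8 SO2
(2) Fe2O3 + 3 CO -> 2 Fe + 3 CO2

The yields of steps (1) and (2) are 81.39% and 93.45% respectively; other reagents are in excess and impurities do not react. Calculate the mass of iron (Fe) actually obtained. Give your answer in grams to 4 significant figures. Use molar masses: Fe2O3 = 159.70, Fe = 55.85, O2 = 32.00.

84.60 g

Pure O2 = 250.0 × 0.7010 = 175.25 g.
n(O2) = 175.25 / 32.00 = 5.4766 mol.
Step 1 (O2:Fe2O3 = 11:2): theoretical n(Fe2O3) = 0.99574 mol; at 81.39% yield, n(Fe2O3) = 0.81043 mol.
Step 2 (Fe2O3:Fe = 1:2): theoretical n(Fe) = 1.6209 mol, so theoretical mass = 1.6209 × 55.85 = 90.525 g.
At 93.45% yield, actual mass of Fe = 90.525 × 0.9345 = 84.596 g.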